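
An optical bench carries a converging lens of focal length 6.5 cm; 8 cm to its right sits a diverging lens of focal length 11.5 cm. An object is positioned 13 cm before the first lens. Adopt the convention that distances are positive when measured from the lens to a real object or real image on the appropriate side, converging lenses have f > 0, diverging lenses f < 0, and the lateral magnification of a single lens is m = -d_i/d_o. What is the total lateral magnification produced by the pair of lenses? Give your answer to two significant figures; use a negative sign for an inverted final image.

-1.8

First lens: d_i1 = 1/(1/6.5 - 1/13) = 13.000 cm.
m_1 = -(13.000)/13 = -1.0000.
Since 13.000 cm > 8 cm, the first image lies past the second lens and serves as a virtual object: d_o2 = L - d_i1 = -5.000 cm.
Second lens: d_i2 = 1/(1/(-11.5) - 1/(-5.000)) = 8.846 cm.
m_2 = -(8.846)/(-5.000) = 1.7692.
Total m = m_1 x m_2 = (-1.0000)(1.7692) = -1.7692.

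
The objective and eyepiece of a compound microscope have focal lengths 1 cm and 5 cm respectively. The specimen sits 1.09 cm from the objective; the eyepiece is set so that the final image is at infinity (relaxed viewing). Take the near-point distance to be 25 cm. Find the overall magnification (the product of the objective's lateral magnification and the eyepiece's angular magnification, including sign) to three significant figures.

-55.6

Objective: 1/d_i = 1/f_obj - 1/d_o = 1/1 - 1/1.09 = 0.08257 cm^-1, so d_i = 12.111 cm.
m_obj = -d_i/d_o = -12.111/1.09 = -11.111.
Eyepiece angular magnification (image at infinity): M_eye = D/f_e = 25/5 = 5.000.
Overall M = m_obj x M_eye = (-11.111)(5.000) = -55.56.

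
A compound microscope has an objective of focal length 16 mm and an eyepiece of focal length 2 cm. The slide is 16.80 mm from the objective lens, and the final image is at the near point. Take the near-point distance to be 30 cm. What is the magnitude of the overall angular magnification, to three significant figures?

320

Convert to cm: f_obj = 16 mm = 1.6 cm; d_o = 16.80 mm = 1.68 cm.
Objective: 1/d_i = 1/f_obj - 1/d_o = 1/1.6 - 1/1.68 = 0.02976 cm^-1, so d_i = 33.600 cm.
m_obj = -d_i/d_o = -33.600/1.68 = -20.000.
Eyepiece angular magnification (image at near point): M_eye = 1 + D/f_e = 1 + 30/2 = 16.000.
Overall M = m_obj x M_eye = (-20.000)(16.000) = -320.00.
|M| = 320.00.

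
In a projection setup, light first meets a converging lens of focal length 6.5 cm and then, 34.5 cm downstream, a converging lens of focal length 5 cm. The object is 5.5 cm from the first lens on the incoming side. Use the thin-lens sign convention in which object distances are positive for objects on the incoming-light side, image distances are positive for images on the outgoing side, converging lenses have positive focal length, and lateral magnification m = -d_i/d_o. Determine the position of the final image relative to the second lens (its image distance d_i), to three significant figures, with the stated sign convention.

First lens: d_i1 = 1/(1/6.5 - 1/5.5) = -35.750 cm.
With d_i1 < 0 the first image is virtual and lies on the object side; the object distance for lens 2 is d_o2 = 34.5 - (-35.750) = 70.250 cm.
Second lens: d_i2 = 1/(1/5 - 1/(70.250)) = 5.383 cm.

5.38 cm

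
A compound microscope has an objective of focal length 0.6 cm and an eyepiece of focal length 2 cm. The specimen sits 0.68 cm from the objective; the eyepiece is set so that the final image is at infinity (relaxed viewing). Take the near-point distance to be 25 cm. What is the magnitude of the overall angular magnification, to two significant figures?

Objective: 1/d_i = 1/f_obj - 1/d_o = 1/0.6 - 1/0.68 = 0.19608 cm^-1, so d_i = 5.100 cm.
m_obj = -d_i/d_o = -5.100/0.68 = -7.500.
Eyepiece angular magnification (image at infinity): M_eye = D/f_e = 25/2 = 12.500.
Overall M = m_obj x M_eye = (-7.500)(12.500) = -93.75.
|M| = 93.75.

94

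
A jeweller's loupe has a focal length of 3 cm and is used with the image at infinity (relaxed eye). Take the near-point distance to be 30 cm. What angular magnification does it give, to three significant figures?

M = D/f = 30/3 = 10.000.

10.0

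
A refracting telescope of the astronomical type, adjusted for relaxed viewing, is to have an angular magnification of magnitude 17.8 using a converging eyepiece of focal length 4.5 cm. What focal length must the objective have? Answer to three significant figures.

|M| = f_obj/|f_eye|, so f_obj = |M| x |f_eye| = 17.8 x 4.5 = 80.100 cm.

80.1 cm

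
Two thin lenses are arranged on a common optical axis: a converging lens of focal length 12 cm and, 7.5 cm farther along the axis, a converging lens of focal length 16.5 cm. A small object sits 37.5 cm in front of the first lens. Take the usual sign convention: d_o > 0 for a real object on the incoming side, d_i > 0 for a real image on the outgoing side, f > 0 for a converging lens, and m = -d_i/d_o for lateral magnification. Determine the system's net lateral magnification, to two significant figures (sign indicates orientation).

-0.29

Lens 1: 1/d_i1 = 1/f_1 - 1/d_o1 = 1/12 - 1/37.5 = 0.05667 cm^-1, so d_i1 = 17.647 cm.
m_1 = -(17.647)/37.5 = -0.4706.
Since 17.647 cm > 7.5 cm, the first image lies past the second lens and serves as a virtual object: d_o2 = L - d_i1 = -10.147 cm.
Lens 2: 1/d_i2 = 1/f_2 - 1/d_o2 = 1/16.5 - 1/(-10.147) = 0.15916 cm^-1, so d_i2 = 6.283 cm.
m_2 = -(6.283)/(-10.147) = 0.6192.
Overall magnification: m = m_1 m_2 = -0.2914.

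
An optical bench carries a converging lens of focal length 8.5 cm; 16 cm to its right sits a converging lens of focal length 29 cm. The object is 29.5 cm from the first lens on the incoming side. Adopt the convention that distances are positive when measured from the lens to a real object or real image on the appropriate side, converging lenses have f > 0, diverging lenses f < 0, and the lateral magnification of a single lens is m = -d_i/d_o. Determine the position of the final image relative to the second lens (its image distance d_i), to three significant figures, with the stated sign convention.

Lens 1: 1/d_i1 = 1/f_1 - 1/d_o1 = 1/8.5 - 1/29.5 = 0.08375 cm^-1, so d_i1 = 11.940 cm.
Object distance for lens 2: d_o2 = 16 - 11.940 = 4.060 cm.
Lens 2: 1/d_i2 = 1/f_2 - 1/d_o2 = 1/29 - 1/(4.060) = -0.21185 cm^-1, so d_i2 = -4.720 cm.

-4.72 cm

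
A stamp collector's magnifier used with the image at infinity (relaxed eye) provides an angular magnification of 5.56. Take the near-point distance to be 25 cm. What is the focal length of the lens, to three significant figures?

For the image at infinity, M = D/f.
f = D/M = 25/5.56 = 4.496 cm.

4.50 cm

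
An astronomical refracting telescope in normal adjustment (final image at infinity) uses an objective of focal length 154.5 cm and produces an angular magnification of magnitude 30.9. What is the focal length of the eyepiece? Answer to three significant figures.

|M| = f_obj/f_eye, so f_eye = f_obj/|M| = 154.5/30.9 = 5.000 cm.

5.00 cm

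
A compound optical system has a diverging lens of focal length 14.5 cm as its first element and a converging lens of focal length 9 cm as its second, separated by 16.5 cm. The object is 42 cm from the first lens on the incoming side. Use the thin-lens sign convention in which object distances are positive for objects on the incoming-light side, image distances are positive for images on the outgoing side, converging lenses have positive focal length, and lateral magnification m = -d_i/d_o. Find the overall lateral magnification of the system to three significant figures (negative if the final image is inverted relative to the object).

Applying the thin-lens equation to the first lens, 1/(-14.5) = 1/42 + 1/d_i1, which gives d_i1 = -10.779 cm.
Its lateral magnification is m_1 = -d_i1/d_o1 = -(-10.779)/42 = 0.2566.
The intermediate image is virtual, 10.779 cm to the left of lens 1, so d_o2 = L - d_i1 = 16.5 - (-10.779) = 27.279 cm.
Applying the thin-lens equation again with f_2 = 9 cm and d_o2 = 27.279 cm gives d_i2 = 13.431 cm.
m_2 = -(13.431)/(27.279) = -0.4924.
Overall magnification: m = m_1 m_2 = -0.1264.

-0.126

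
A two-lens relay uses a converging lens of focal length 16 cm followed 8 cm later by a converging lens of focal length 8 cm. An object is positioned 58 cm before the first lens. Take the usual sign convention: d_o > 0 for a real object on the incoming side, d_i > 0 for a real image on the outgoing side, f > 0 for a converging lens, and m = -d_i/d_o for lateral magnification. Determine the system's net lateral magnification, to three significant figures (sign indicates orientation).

Applying the thin-lens equation to the first lens, 1/16 = 1/58 + 1/d_i1, which gives d_i1 = 22.095 cm.
Its lateral magnification is m_1 = -d_i1/d_o1 = -(22.095)/58 = -0.3810.
Since 22.095 cm > 8 cm, the first image lies past the second lens and serves as a virtual object: d_o2 = L - d_i1 = -14.095 cm.
Applying the thin-lens equation again with f_2 = 8 cm and d_o2 = -14.095 cm gives d_i2 = 5.103 cm.
m_2 = -(5.103)/(-14.095) = 0.3621.
Total m = m_1 x m_2 = (-0.3810)(0.3621) = -0.1379.

-0.138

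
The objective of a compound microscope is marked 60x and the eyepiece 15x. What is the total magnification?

900

The overall magnification of a compound microscope is the product of the objective and eyepiece magnifications:
M = M_obj x M_eye = 60 x 15 = 900.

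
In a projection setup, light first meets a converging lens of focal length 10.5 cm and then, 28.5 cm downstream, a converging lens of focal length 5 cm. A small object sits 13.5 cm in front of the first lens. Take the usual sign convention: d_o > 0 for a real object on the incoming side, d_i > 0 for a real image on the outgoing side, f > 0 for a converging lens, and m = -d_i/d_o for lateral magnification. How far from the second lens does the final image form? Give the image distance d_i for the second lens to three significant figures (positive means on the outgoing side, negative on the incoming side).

3.95 cm

Lens 1: 1/d_i1 = 1/f_1 - 1/d_o1 = 1/10.5 - 1/13.5 = 0.02116 cm^-1, so d_i1 = 47.250 cm.
This image would form 47.250 cm past lens 1, i.e. 18.750 cm beyond lens 2, so it is a virtual object for lens 2: d_o2 = 28.5 - 47.250 = -18.750 cm.
Lens 2: 1/d_i2 = 1/f_2 - 1/d_o2 = 1/5 - 1/(-18.750) = 0.25333 cm^-1, so d_i2 = 3.947 cm.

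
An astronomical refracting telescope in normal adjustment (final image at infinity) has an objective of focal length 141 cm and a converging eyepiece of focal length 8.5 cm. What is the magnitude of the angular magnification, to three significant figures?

16.6

|M| = f_obj/|f_eye| = 141/8.5 = 16.588.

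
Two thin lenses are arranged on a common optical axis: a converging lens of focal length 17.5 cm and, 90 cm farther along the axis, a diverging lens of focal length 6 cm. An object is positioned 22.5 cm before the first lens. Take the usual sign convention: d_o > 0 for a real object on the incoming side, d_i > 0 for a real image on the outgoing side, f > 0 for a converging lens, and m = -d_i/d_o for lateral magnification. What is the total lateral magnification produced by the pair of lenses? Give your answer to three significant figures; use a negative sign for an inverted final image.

-1.22

Applying the thin-lens equation to the first lens, 1/17.5 = 1/22.5 + 1/d_i1, which gives d_i1 = 78.750 cm.
Its lateral magnification is m_1 = -d_i1/d_o1 = -(78.750)/22.5 = -3.5000.
Object distance for lens 2: d_o2 = 90 - 78.750 = 11.250 cm.
Applying the thin-lens equation again with f_2 = -6 cm and d_o2 = 11.250 cm gives d_i2 = -3.913 cm.
m_2 = -(-3.913)/(11.250) = 0.3478.
The system's lateral magnification is m_1 m_2 = (-3.5000)(0.3478) = -1.2174.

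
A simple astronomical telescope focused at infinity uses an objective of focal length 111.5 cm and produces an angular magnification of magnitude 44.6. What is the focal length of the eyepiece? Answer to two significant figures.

|M| = f_obj/f_eye, so f_eye = f_obj/|M| = 111.5/44.6 = 2.500 cm.

2.5 cm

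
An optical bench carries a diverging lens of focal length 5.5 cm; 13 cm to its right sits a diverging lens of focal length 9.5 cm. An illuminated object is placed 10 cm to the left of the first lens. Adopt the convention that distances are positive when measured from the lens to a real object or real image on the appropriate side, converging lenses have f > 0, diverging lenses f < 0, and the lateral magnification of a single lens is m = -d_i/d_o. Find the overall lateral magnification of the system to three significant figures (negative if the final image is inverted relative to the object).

0.129

Applying the thin-lens equation to the first lens, 1/(-5.5) = 1/10 + 1/d_i1, which gives d_i1 = -3.548 cm.
Its lateral magnification is m_1 = -d_i1/d_o1 = -(-3.548)/10 = 0.3548.
The intermediate image is virtual, 3.548 cm to the left of lens 1, so d_o2 = L - d_i1 = 13 - (-3.548) = 16.548 cm.
Applying the thin-lens equation again with f_2 = -9.5 cm and d_o2 = 16.548 cm gives d_i2 = -6.035 cm.
m_2 = -(-6.035)/(16.548) = 0.3647.
Overall magnification: m = m_1 m_2 = 0.1294.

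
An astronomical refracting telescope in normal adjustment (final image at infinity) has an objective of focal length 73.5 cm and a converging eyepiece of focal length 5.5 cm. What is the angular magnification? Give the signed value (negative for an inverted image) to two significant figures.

-13

M = -f_obj/f_eye = -73.5/(5.5) = -13.364.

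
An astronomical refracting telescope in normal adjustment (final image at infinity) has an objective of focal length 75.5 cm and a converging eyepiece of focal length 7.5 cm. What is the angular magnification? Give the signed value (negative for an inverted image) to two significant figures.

-10

M = -f_obj/f_eye = -75.5/(7.5) = -10.067.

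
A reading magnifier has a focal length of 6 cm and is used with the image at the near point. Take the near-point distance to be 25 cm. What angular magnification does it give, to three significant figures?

M = 1 + D/f = 1 + 25/6 = 5.167.

5.17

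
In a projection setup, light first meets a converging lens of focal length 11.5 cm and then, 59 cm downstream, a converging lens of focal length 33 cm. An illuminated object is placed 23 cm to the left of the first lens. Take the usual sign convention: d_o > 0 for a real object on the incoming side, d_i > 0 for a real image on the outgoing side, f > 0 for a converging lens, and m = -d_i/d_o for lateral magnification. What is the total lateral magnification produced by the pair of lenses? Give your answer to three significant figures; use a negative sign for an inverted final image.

Lens 1: 1/d_i1 = 1/f_1 - 1/d_o1 = 1/11.5 - 1/23 = 0.04348 cm^-1, so d_i1 = 23.000 cm.
m_1 = -(23.000)/23 = -1.0000.
That image sits 36.000 cm in front of the second lens, so d_o2 = 36.000 cm.
Lens 2: 1/d_i2 = 1/f_2 - 1/d_o2 = 1/33 - 1/(36.000) = 0.00253 cm^-1, so d_i2 = 396.000 cm.
m_2 = -(396.000)/(36.000) = -11.0000.
Total m = m_1 x m_2 = (-1.0000)(-11.0000) = 11.0000.

11.0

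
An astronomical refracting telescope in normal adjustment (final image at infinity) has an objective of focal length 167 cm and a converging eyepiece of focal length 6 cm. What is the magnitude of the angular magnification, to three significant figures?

27.8

|M| = f_obj/|f_eye| = 167/6 = 27.833.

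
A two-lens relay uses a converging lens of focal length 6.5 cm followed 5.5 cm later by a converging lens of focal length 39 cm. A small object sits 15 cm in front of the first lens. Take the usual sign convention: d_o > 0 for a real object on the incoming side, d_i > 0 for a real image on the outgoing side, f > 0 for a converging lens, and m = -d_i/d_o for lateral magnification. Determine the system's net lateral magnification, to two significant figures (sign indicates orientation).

Lens 1: 1/d_i1 = 1/f_1 - 1/d_o1 = 1/6.5 - 1/15 = 0.08718 cm^-1, so d_i1 = 11.471 cm.
m_1 = -(11.471)/15 = -0.7647.
Since 11.471 cm > 5.5 cm, the first image lies past the second lens and serves as a virtual object: d_o2 = L - d_i1 = -5.971 cm.
Lens 2: 1/d_i2 = 1/f_2 - 1/d_o2 = 1/39 - 1/(-5.971) = 0.19313 cm^-1, so d_i2 = 5.178 cm.
m_2 = -(5.178)/(-5.971) = 0.8672.
Overall magnification: m = m_1 m_2 = -0.6632.

-0.66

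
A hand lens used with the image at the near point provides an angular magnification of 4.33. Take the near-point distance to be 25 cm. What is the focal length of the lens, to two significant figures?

For the image at the near point, M = 1 + D/f.
f = D/(M - 1) = 25/(4.33 - 1) = 7.508 cm.

7.5 cm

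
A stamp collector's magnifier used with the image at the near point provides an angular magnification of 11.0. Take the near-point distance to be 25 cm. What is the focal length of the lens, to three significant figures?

2.50 cm

For the image at the near point, M = 1 + D/f.
f = D/(M - 1) = 25/(11.0 - 1) = 2.500 cm.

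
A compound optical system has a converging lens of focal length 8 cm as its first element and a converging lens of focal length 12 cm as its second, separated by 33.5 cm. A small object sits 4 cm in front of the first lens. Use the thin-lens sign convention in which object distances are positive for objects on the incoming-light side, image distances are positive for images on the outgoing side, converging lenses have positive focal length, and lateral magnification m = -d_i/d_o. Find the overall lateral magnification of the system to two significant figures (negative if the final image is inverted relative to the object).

First lens: d_i1 = 1/(1/8 - 1/4) = -8.000 cm.
m_1 = -(-8.000)/4 = 2.0000.
The intermediate image is virtual, 8.000 cm to the left of lens 1, so d_o2 = L - d_i1 = 33.5 - (-8.000) = 41.500 cm.
Second lens: d_i2 = 1/(1/12 - 1/(41.500)) = 16.881 cm.
m_2 = -(16.881)/(41.500) = -0.4068.
Total m = m_1 x m_2 = (2.0000)(-0.4068) = -0.8136.

-0.81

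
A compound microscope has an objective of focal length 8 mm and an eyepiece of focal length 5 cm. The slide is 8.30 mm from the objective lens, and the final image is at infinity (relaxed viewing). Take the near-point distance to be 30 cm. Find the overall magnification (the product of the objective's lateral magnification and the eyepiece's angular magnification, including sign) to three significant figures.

Convert to cm: f_obj = 8 mm = 0.8 cm; d_o = 8.30 mm = 0.83 cm.
Objective: 1/d_i = 1/f_obj - 1/d_o = 1/0.8 - 1/0.83 = 0.04518 cm^-1, so d_i = 22.133 cm.
m_obj = -d_i/d_o = -22.133/0.83 = -26.667.
Eyepiece angular magnification (image at infinity): M_eye = D/f_e = 30/5 = 6.000.
Overall M = m_obj x M_eye = (-26.667)(6.000) = -160.00.

-160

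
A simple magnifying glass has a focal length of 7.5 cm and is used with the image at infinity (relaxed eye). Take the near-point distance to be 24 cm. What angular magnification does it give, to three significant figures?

3.20

M = D/f = 24/7.5 = 3.200.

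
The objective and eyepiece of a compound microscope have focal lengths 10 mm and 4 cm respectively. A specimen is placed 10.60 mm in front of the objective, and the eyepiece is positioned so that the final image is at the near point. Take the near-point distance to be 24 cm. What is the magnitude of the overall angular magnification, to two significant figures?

Convert to cm: f_obj = 10 mm = 1 cm; d_o = 10.60 mm = 1.06 cm.
Objective: 1/d_i = 1/f_obj - 1/d_o = 1/1 - 1/1.06 = 0.05660 cm^-1, so d_i = 17.667 cm.
m_obj = -d_i/d_o = -17.667/1.06 = -16.667.
Eyepiece angular magnification (image at near point): M_eye = 1 + D/f_e = 1 + 24/4 = 7.000.
Overall M = m_obj x M_eye = (-16.667)(7.000) = -116.67.
|M| = 116.67.

120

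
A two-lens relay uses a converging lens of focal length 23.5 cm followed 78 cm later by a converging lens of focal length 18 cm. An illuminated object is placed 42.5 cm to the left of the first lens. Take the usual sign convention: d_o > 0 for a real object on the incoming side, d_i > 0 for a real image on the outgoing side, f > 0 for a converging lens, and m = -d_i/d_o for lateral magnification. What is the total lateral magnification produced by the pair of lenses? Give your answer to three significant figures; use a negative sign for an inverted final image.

Lens 1: 1/d_i1 = 1/f_1 - 1/d_o1 = 1/23.5 - 1/42.5 = 0.01902 cm^-1, so d_i1 = 52.566 cm.
m_1 = -(52.566)/42.5 = -1.2368.
The intermediate image is 52.566 cm to the right of lens 1, so d_o2 = L - d_i1 = 78 - 52.566 = 25.434 cm.
Lens 2: 1/d_i2 = 1/f_2 - 1/d_o2 = 1/18 - 1/(25.434) = 0.01624 cm^-1, so d_i2 = 61.582 cm.
m_2 = -(61.582)/(25.434) = -2.4212.
Total m = m_1 x m_2 = (-1.2368)(-2.4212) = 2.9947.

2.99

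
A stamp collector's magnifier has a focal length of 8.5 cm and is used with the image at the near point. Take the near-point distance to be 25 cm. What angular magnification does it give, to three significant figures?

3.94

M = 1 + D/f = 1 + 25/8.5 = 3.941.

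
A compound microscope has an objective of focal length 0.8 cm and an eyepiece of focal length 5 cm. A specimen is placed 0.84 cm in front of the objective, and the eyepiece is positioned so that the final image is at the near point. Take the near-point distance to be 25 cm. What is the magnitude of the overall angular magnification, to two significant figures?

120

Objective: 1/d_i = 1/f_obj - 1/d_o = 1/0.8 - 1/0.84 = 0.05952 cm^-1, so d_i = 16.800 cm.
m_obj = -d_i/d_o = -16.800/0.84 = -20.000.
Eyepiece angular magnification (image at near point): M_eye = 1 + D/f_e = 1 + 25/5 = 6.000.
Overall M = m_obj x M_eye = (-20.000)(6.000) = -120.00.
|M| = 120.00.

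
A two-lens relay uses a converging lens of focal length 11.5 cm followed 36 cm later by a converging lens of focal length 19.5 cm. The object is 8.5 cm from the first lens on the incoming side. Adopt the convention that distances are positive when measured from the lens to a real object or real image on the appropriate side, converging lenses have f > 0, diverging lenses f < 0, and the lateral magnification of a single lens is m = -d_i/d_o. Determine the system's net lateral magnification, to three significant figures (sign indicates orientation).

-1.52

Lens 1: 1/d_i1 = 1/f_1 - 1/d_o1 = 1/11.5 - 1/8.5 = -0.03069 cm^-1, so d_i1 = -32.583 cm.
m_1 = -(-32.583)/8.5 = 3.8333.
The intermediate image is virtual, 32.583 cm to the left of lens 1, so d_o2 = L - d_i1 = 36 - (-32.583) = 68.583 cm.
Lens 2: 1/d_i2 = 1/f_2 - 1/d_o2 = 1/19.5 - 1/(68.583) = 0.03670 cm^-1, so d_i2 = 27.247 cm.
m_2 = -(27.247)/(68.583) = -0.3973.
Total m = m_1 x m_2 = (3.8333)(-0.3973) = -1.5229.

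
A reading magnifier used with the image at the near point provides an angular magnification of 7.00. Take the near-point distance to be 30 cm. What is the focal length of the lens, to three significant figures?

5.00 cm

For the image at the near point, M = 1 + D/f.
f = D/(M - 1) = 30/(7.0 - 1) = 5.000 cm.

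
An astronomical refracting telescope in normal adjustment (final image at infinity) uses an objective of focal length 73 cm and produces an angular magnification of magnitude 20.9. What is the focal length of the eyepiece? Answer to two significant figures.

3.5 cm

|M| = f_obj/f_eye, so f_eye = f_obj/|M| = 73/20.9 = 3.493 cm.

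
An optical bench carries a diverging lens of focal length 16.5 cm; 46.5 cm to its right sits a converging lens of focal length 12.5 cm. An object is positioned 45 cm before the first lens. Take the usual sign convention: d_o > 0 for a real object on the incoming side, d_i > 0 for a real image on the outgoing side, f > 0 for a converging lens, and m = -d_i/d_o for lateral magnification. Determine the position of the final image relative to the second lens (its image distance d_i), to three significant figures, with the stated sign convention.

Applying the thin-lens equation to the first lens, 1/(-16.5) = 1/45 + 1/d_i1, which gives d_i1 = -12.073 cm.
With d_i1 < 0 the first image is virtual and lies on the object side; the object distance for lens 2 is d_o2 = 46.5 - (-12.073) = 58.573 cm.
Applying the thin-lens equation again with f_2 = 12.5 cm and d_o2 = 58.573 cm gives d_i2 = 15.891 cm.

15.9 cm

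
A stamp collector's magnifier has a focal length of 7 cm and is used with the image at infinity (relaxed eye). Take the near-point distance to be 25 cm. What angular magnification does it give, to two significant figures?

3.6

M = D/f = 25/7 = 3.571.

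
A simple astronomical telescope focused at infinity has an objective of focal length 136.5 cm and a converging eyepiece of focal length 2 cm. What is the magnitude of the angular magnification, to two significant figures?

68

|M| = f_obj/|f_eye| = 136.5/2 = 68.250.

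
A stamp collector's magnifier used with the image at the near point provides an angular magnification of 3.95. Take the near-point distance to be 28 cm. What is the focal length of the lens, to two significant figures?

9.5 cm

For the image at the near point, M = 1 + D/f.
f = D/(M - 1) = 28/(3.95 - 1) = 9.492 cm.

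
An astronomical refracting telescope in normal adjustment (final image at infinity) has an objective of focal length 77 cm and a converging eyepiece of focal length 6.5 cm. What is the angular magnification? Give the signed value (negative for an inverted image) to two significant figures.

M = -f_obj/f_eye = -77/(6.5) = -11.846.

-12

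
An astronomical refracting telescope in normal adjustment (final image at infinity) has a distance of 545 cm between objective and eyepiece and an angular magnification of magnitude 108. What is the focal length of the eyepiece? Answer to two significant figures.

5.0 cm

In normal adjustment the tube length equals f_obj + f_eye and |M| = f_obj/f_eye.
So f_obj = 108 f_eye and 108 f_eye + f_eye = 545 cm, giving f_eye = 545/109 = 5.000 cm and f_obj = 540.000 cm.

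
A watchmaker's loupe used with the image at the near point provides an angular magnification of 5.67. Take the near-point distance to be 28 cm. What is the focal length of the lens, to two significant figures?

6.0 cm

For the image at the near point, M = 1 + D/f.
f = D/(M - 1) = 28/(5.67 - 1) = 5.996 cm.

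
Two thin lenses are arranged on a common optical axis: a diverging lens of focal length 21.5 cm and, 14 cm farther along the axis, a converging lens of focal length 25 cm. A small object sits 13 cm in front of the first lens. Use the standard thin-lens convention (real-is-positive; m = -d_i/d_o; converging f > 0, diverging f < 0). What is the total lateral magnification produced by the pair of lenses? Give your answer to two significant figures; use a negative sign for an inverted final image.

5.4

First lens: d_i1 = 1/(1/(-21.5) - 1/13) = -8.101 cm.
m_1 = -(-8.101)/13 = 0.6232.
With d_i1 < 0 the first image is virtual and lies on the object side; the object distance for lens 2 is d_o2 = 14 - (-8.101) = 22.101 cm.
Second lens: d_i2 = 1/(1/25 - 1/(22.101)) = -190.625 cm.
m_2 = -(-190.625)/(22.101) = 8.6250.
Overall magnification: m = m_1 m_2 = 5.3750.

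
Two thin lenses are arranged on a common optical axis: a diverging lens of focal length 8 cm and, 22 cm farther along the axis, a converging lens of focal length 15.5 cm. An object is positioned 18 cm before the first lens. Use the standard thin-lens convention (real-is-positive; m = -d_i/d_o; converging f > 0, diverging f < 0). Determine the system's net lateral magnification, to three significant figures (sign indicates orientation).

-0.396

Lens 1: 1/d_i1 = 1/f_1 - 1/d_o1 = 1/(-8) - 1/18 = -0.18056 cm^-1, so d_i1 = -5.538 cm.
m_1 = -(-5.538)/18 = 0.3077.
With d_i1 < 0 the first image is virtual and lies on the object side; the object distance for lens 2 is d_o2 = 22 - (-5.538) = 27.538 cm.
Lens 2: 1/d_i2 = 1/f_2 - 1/d_o2 = 1/15.5 - 1/(27.538) = 0.02820 cm^-1, so d_i2 = 35.457 cm.
m_2 = -(35.457)/(27.538) = -1.2875.
Total m = m_1 x m_2 = (0.3077)(-1.2875) = -0.3962.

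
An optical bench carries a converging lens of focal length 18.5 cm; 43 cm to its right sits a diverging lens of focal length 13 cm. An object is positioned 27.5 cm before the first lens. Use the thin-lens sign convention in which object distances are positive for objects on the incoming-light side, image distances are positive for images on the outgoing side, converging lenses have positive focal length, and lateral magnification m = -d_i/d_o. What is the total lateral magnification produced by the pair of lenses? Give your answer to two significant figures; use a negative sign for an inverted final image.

Lens 1: 1/d_i1 = 1/f_1 - 1/d_o1 = 1/18.5 - 1/27.5 = 0.01769 cm^-1, so d_i1 = 56.528 cm.
m_1 = -(56.528)/27.5 = -2.0556.
Since 56.528 cm > 43 cm, the first image lies past the second lens and serves as a virtual object: d_o2 = L - d_i1 = -13.528 cm.
Lens 2: 1/d_i2 = 1/f_2 - 1/d_o2 = 1/(-13) - 1/(-13.528) = -0.00300 cm^-1, so d_i2 = -333.211 cm.
m_2 = -(-333.211)/(-13.528) = -24.6316.
The system's lateral magnification is m_1 m_2 = (-2.0556)(-24.6316) = 50.6316.

51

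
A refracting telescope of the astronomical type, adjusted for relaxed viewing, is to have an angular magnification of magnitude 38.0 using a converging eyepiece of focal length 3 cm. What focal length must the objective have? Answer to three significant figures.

|M| = f_obj/|f_eye|, so f_obj = |M| x |f_eye| = 38.0 x 3 = 114.000 cm.

114 cm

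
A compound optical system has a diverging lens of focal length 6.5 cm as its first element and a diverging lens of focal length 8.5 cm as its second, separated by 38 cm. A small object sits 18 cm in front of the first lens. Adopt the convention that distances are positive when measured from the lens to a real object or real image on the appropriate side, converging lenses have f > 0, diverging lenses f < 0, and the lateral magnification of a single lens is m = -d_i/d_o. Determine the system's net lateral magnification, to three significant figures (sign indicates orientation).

0.0440

Lens 1: 1/d_i1 = 1/f_1 - 1/d_o1 = 1/(-6.5) - 1/18 = -0.20940 cm^-1, so d_i1 = -4.776 cm.
m_1 = -(-4.776)/18 = 0.2653.
With d_i1 < 0 the first image is virtual and lies on the object side; the object distance for lens 2 is d_o2 = 38 - (-4.776) = 42.776 cm.
Lens 2: 1/d_i2 = 1/f_2 - 1/d_o2 = 1/(-8.5) - 1/(42.776) = -0.14102 cm^-1, so d_i2 = -7.091 cm.
m_2 = -(-7.091)/(42.776) = 0.1658.
Overall magnification: m = m_1 m_2 = 0.0440.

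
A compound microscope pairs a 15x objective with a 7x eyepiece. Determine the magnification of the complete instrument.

The overall magnification of a compound microscope is the product of the objective and eyepiece magnifications:
M = M_obj x M_eye = 15 x 7 = 105.

105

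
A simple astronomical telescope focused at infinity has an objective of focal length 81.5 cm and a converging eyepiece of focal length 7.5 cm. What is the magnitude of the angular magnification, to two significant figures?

11

|M| = f_obj/|f_eye| = 81.5/7.5 = 10.867.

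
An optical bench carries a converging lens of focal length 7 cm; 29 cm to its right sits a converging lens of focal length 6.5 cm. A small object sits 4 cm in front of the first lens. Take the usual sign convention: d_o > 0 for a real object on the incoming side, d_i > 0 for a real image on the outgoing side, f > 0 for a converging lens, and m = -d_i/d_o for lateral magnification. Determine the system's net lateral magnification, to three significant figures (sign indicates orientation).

-0.476

Lens 1: 1/d_i1 = 1/f_1 - 1/d_o1 = 1/7 - 1/4 = -0.10714 cm^-1, so d_i1 = -9.333 cm.
m_1 = -(-9.333)/4 = 2.3333.
With d_i1 < 0 the first image is virtual and lies on the object side; the object distance for lens 2 is d_o2 = 29 - (-9.333) = 38.333 cm.
Lens 2: 1/d_i2 = 1/f_2 - 1/d_o2 = 1/6.5 - 1/(38.333) = 0.12776 cm^-1, so d_i2 = 7.827 cm.
m_2 = -(7.827)/(38.333) = -0.2042.
Overall magnification: m = m_1 m_2 = -0.4764.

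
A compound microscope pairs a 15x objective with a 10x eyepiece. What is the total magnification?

The overall magnification of a compound microscope is the product of the objective and eyepiece magnifications:
M = M_obj x M_eye = 15 x 10 = 150.

150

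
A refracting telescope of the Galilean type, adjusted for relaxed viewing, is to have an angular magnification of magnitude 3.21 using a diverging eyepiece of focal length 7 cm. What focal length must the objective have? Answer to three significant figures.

22.5 cm

|M| = f_obj/|f_eye|, so f_obj = |M| x |f_eye| = 3.21 x 7 = 22.470 cm.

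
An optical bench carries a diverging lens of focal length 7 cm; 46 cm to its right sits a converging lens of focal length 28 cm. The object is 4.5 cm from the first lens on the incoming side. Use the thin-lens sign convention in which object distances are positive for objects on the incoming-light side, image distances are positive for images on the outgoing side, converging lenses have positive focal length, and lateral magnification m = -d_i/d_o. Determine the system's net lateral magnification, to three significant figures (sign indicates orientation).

-0.822

Lens 1: 1/d_i1 = 1/f_1 - 1/d_o1 = 1/(-7) - 1/4.5 = -0.36508 cm^-1, so d_i1 = -2.739 cm.
m_1 = -(-2.739)/4.5 = 0.6087.
With d_i1 < 0 the first image is virtual and lies on the object side; the object distance for lens 2 is d_o2 = 46 - (-2.739) = 48.739 cm.
Lens 2: 1/d_i2 = 1/f_2 - 1/d_o2 = 1/28 - 1/(48.739) = 0.01520 cm^-1, so d_i2 = 65.803 cm.
m_2 = -(65.803)/(48.739) = -1.3501.
The system's lateral magnification is m_1 m_2 = (0.6087)(-1.3501) = -0.8218.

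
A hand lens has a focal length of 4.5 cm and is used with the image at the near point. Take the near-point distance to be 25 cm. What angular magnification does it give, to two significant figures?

M = 1 + D/f = 1 + 25/4.5 = 6.556.

6.6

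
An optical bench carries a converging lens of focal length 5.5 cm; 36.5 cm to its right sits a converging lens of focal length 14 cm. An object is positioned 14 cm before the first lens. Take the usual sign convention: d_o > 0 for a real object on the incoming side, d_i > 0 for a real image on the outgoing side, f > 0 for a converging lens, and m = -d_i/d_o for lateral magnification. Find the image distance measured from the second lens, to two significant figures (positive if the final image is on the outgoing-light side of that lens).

Lens 1: 1/d_i1 = 1/f_1 - 1/d_o1 = 1/5.5 - 1/14 = 0.11039 cm^-1, so d_i1 = 9.059 cm.
The intermediate image is 9.059 cm to the right of lens 1, so d_o2 = L - d_i1 = 36.5 - 9.059 = 27.441 cm.
Lens 2: 1/d_i2 = 1/f_2 - 1/d_o2 = 1/14 - 1/(27.441) = 0.03499 cm^-1, so d_i2 = 28.582 cm.

29 cm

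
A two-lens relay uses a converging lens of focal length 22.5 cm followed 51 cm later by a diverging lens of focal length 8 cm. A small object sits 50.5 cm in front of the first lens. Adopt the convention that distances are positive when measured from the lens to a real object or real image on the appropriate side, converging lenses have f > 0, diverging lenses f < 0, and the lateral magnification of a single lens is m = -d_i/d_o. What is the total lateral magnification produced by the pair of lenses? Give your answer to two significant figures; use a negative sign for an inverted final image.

Applying the thin-lens equation to the first lens, 1/22.5 = 1/50.5 + 1/d_i1, which gives d_i1 = 40.580 cm.
Its lateral magnification is m_1 = -d_i1/d_o1 = -(40.580)/50.5 = -0.8036.
The intermediate image is 40.580 cm to the right of lens 1, so d_o2 = L - d_i1 = 51 - 40.580 = 10.420 cm.
Applying the thin-lens equation again with f_2 = -8 cm and d_o2 = 10.420 cm gives d_i2 = -4.525 cm.
m_2 = -(-4.525)/(10.420) = 0.4343.
Total m = m_1 x m_2 = (-0.8036)(0.4343) = -0.3490.

-0.35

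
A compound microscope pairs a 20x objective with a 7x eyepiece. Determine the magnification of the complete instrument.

140

The overall magnification of a compound microscope is the product of the objective and eyepiece magnifications:
M = M_obj x M_eye = 20 x 7 = 140.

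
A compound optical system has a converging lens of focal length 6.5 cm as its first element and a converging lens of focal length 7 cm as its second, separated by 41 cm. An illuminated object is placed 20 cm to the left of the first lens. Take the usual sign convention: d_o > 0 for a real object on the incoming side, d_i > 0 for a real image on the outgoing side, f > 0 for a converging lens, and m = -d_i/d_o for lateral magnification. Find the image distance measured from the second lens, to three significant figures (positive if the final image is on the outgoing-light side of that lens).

First lens: d_i1 = 1/(1/6.5 - 1/20) = 9.630 cm.
That image sits 31.370 cm in front of the second lens, so d_o2 = 31.370 cm.
Second lens: d_i2 = 1/(1/7 - 1/(31.370)) = 9.011 cm.

9.01 cm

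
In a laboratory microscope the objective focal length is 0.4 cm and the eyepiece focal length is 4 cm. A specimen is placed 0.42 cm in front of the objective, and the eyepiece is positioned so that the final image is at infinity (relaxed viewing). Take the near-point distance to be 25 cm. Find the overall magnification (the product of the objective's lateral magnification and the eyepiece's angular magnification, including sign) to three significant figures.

Objective: 1/d_i = 1/f_obj - 1/d_o = 1/0.4 - 1/0.42 = 0.11905 cm^-1, so d_i = 8.400 cm.
m_obj = -d_i/d_o = -8.400/0.42 = -20.000.
Eyepiece angular magnification (image at infinity): M_eye = D/f_e = 25/4 = 6.250.
Overall M = m_obj x M_eye = (-20.000)(6.250) = -125.00.

-125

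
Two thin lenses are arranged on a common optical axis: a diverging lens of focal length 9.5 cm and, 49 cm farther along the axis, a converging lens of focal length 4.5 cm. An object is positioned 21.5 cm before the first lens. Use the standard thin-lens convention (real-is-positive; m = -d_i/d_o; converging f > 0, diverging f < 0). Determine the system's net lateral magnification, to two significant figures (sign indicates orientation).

Lens 1: 1/d_i1 = 1/f_1 - 1/d_o1 = 1/(-9.5) - 1/21.5 = -0.15177 cm^-1, so d_i1 = -6.589 cm.
m_1 = -(-6.589)/21.5 = 0.3065.
With d_i1 < 0 the first image is virtual and lies on the object side; the object distance for lens 2 is d_o2 = 49 - (-6.589) = 55.589 cm.
Lens 2: 1/d_i2 = 1/f_2 - 1/d_o2 = 1/4.5 - 1/(55.589) = 0.20423 cm^-1, so d_i2 = 4.896 cm.
m_2 = -(4.896)/(55.589) = -0.0881.
Overall magnification: m = m_1 m_2 = -0.0270.

-0.027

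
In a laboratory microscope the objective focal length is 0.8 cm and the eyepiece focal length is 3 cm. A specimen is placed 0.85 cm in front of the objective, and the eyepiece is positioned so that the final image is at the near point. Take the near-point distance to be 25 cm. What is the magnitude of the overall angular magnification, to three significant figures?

149

Objective: 1/d_i = 1/f_obj - 1/d_o = 1/0.8 - 1/0.85 = 0.07353 cm^-1, so d_i = 13.600 cm.
m_obj = -d_i/d_o = -13.600/0.85 = -16.000.
Eyepiece angular magnification (image at near point): M_eye = 1 + D/f_e = 1 + 25/3 = 9.333.
Overall M = m_obj x M_eye = (-16.000)(9.333) = -149.33.
|M| = 149.33.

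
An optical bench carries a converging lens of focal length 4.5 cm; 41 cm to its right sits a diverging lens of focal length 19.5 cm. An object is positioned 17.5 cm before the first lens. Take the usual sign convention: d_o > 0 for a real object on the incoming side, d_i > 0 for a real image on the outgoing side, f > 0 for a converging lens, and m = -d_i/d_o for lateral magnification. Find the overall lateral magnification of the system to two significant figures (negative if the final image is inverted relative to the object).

Applying the thin-lens equation to the first lens, 1/4.5 = 1/17.5 + 1/d_i1, which gives d_i1 = 6.058 cm.
Its lateral magnification is m_1 = -d_i1/d_o1 = -(6.058)/17.5 = -0.3462.
That image sits 34.942 cm in front of the second lens, so d_o2 = 34.942 cm.
Applying the thin-lens equation again with f_2 = -19.5 cm and d_o2 = 34.942 cm gives d_i2 = -12.516 cm.
m_2 = -(-12.516)/(34.942) = 0.3582.
Overall magnification: m = m_1 m_2 = -0.1240.

-0.12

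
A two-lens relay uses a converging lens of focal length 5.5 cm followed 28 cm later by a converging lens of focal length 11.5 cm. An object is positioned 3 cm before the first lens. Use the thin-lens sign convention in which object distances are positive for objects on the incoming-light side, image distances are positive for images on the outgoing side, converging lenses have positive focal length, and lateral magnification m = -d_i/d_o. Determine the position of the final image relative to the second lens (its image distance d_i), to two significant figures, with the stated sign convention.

17 cm

Lens 1: 1/d_i1 = 1/f_1 - 1/d_o1 = 1/5.5 - 1/3 = -0.15152 cm^-1, so d_i1 = -6.600 cm.
The intermediate image is virtual, 6.600 cm to the left of lens 1, so d_o2 = L - d_i1 = 28 - (-6.600) = 34.600 cm.
Lens 2: 1/d_i2 = 1/f_2 - 1/d_o2 = 1/11.5 - 1/(34.600) = 0.05805 cm^-1, so d_i2 = 17.225 cm.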